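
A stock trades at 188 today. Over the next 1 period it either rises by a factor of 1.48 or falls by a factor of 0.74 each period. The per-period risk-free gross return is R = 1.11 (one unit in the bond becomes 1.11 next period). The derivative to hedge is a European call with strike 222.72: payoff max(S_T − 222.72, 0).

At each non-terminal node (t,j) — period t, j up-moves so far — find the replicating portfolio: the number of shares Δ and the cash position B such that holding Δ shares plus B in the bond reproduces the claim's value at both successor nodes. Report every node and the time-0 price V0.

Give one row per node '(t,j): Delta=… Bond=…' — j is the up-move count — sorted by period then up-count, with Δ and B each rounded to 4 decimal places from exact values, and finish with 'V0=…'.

(0,0): Delta=0.3991 Bond=-50.0180
V0=25.0090

No-arbitrage ⇒ martingale measure with p* = (R−d)/(u−d) = 0.5000.
At expiry t=1: V(1,0)=0.0000, V(1,1)=55.5200
Node (0,0) S=188.0000: V=(p*·55.5200+(1−p*)·0.0000)/1.11=25.0090; Δ=(55.5200−0.0000)/(278.2400−139.1200)=0.3991; B=V−Δ·S=-50.0180
Self-financing check: at every node Δ·S+B equals the discounted successor values.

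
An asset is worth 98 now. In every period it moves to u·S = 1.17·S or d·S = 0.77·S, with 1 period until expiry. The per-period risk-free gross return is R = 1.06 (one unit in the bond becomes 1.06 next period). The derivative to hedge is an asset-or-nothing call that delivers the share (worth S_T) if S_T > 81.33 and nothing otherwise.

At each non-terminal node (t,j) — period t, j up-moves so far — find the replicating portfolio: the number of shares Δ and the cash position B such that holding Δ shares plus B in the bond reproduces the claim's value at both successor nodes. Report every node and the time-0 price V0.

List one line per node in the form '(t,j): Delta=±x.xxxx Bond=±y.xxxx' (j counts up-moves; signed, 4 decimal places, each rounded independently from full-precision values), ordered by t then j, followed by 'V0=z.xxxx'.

Under the risk-neutral measure, an up-move has probability p* = (R−d)/(u−d) = 0.7250 and values discount at R = 1.06.
Terminal payoffs: V(1,0)=0.0000, V(1,1)=114.6600
Node (0,0) S=98.0000: V=(p*·114.6600+(1−p*)·0.0000)/1.06=78.4231; Δ=(114.6600−0.0000)/(114.6600−75.4600)=2.9250; B=V−Δ·S=-208.2269
The time-0 hedge costs 78.4231, which is the no-arbitrage price.

(0,0): Delta=2.9250 Bond=-208.2269
V0=78.4231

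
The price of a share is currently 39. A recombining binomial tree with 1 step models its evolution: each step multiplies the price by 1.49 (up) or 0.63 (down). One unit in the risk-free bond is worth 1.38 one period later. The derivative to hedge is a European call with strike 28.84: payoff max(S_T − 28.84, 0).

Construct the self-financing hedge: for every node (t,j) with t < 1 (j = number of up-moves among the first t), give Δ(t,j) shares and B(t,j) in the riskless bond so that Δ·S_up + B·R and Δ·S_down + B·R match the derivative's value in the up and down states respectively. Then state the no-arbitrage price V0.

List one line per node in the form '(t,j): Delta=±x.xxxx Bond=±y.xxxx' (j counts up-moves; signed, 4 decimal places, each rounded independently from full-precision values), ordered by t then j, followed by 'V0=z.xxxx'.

(0,0): Delta=0.8727 Bond=-15.5377
V0=18.4972

No-arbitrage ⇒ martingale measure with p* = (R−d)/(u−d) = 0.8721.
At expiry t=1: V(1,0)=0.0000, V(1,1)=29.2700
Node (0,0) S=39.0000: V=(p*·29.2700+(1−p*)·0.0000)/1.38=18.4972; Δ=(29.2700−0.0000)/(58.1100−24.5700)=0.8727; B=V−Δ·S=-15.5377
Each (Δ,B) replicates both successor values, so the strategy is self-financing and V0 is arbitrage-free.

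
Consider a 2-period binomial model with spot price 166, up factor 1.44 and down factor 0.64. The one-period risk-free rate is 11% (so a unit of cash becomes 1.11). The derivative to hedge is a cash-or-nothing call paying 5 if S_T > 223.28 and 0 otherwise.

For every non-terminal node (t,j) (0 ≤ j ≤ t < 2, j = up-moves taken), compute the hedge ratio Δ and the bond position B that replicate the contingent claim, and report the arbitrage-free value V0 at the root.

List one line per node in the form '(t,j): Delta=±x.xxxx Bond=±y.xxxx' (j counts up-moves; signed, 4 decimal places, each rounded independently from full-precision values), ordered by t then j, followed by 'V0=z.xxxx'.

No-arbitrage ⇒ martingale measure with p* = (R−d)/(u−d) = 0.5875.
Terminal payoffs: V(2,0)=0.0000, V(2,1)=0.0000, V(2,2)=5.0000
(1,0): S=106.2400. Δ = (V_up−V_dn)/(S_up−S_dn) = (0.0000−0.0000)/(152.9856−67.9936) = 0.0000. V = [p*·0.0000 + (1−p*)·0.0000]/1.11 = 0.0000. B = V − Δ·S = 0.0000.
(1,1): S=239.0400. Δ = (V_up−V_dn)/(S_up−S_dn) = (5.0000−0.0000)/(344.2176−152.9856) = 0.0261. V = [p*·5.0000 + (1−p*)·0.0000]/1.11 = 2.6464. B = V − Δ·S = -3.6036.
(0,0): S=166.0000. Δ = (V_up−V_dn)/(S_up−S_dn) = (2.6464−0.0000)/(239.0400−106.2400) = 0.0199. V = [p*·2.6464 + (1−p*)·0.0000]/1.11 = 1.4007. B = V − Δ·S = -1.9073.
Self-financing check: at every node Δ·S+B equals the discounted successor values.

(0,0): Delta=0.0199 Bond=-1.9073
(1,0): Delta=0.0000 Bond=0.0000
(1,1): Delta=0.0261 Bond=-3.6036
V0=1.4007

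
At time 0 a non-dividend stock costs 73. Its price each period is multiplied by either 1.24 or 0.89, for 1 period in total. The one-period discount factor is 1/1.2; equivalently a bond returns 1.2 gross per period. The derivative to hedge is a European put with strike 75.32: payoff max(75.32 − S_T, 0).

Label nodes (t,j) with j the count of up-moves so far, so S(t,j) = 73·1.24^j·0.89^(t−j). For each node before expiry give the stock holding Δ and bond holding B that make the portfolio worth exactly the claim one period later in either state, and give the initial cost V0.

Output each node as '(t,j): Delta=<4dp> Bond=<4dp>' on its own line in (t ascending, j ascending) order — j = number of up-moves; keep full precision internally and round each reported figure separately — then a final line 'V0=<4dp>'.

(0,0): Delta=-0.4051 Bond=30.5571
V0=0.9857

The replicating-portfolio and risk-neutral prices coincide; use p* = (1.2−0.89)/(1.24−0.89) = 0.8857 for the latter.
Terminal payoffs: V(1,0)=10.3500, V(1,1)=0.0000
  t=0,j=0: stock 73.0000 → up 90.5200 (V=0.0000), down 64.9700 (V=10.3500). Price 0.9857; hedge Δ=-0.4051, bond B=30.5571.
Check: Δ(0,0)·S0 + B(0,0) = 0.9857 = V0.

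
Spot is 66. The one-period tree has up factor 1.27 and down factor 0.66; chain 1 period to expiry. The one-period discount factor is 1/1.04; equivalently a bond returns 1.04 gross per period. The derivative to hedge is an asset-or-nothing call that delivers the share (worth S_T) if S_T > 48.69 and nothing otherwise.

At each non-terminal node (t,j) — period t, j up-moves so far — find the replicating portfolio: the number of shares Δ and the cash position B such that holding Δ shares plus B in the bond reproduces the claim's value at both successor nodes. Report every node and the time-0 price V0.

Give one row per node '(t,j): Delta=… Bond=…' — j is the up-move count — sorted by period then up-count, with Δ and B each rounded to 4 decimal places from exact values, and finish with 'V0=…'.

Since d<R<u, set p* = (R−d)/(u−d) = 0.6230; price each node as the discounted p*-expectation of its children.
At expiry t=1: V(1,0)=0.0000, V(1,1)=83.8200
(0,0): S=66.0000. Δ = (V_up−V_dn)/(S_up−S_dn) = (83.8200−0.0000)/(83.8200−43.5600) = 2.0820. V = [p*·83.8200 + (1−p*)·0.0000]/1.04 = 50.2074. B = V − Δ·S = -87.2024.
Root portfolio cost Δ·66+B reproduces V0=50.2074.

(0,0): Delta=2.0820 Bond=-87.2024
V0=50.2074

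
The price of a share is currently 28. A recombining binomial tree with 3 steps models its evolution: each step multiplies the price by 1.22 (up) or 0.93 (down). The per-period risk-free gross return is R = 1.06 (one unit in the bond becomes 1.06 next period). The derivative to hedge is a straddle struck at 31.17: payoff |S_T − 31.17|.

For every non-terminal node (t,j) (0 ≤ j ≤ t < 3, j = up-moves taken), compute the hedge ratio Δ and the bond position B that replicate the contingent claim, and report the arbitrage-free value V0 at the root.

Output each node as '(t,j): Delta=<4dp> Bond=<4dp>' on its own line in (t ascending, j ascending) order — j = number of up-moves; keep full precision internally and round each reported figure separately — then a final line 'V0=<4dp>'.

(0,0): Delta=0.3552 Bond=-4.5597
(1,0): Delta=-0.1501 Bond=8.3246
(1,1): Delta=0.8292 Bond=-21.0275
(2,0): Delta=-1.0000 Bond=29.4057
(2,1): Delta=0.6472 Bond=-16.5070
(2,2): Delta=1.0000 Bond=-29.4057
V0=5.3850

No-arbitrage ⇒ martingale measure with p* = (R−d)/(u−d) = 0.4483.
Payoff layer (t=3): V(3,0)=8.6480, V(3,1)=1.6250, V(3,2)=7.5879, V(3,3)=19.6737
Node (2,0) S=24.2172: V=(p*·1.6250+(1−p*)·8.6480)/1.06=5.1885; Δ=(1.6250−8.6480)/(29.5450−22.5220)=-1.0000; B=V−Δ·S=29.4057
Node (2,1) S=31.7688: V=(p*·7.5879+(1−p*)·1.6250)/1.06=4.0548; Δ=(7.5879−1.6250)/(38.7579−29.5450)=0.6472; B=V−Δ·S=-16.5070
Node (2,2) S=41.6752: V=(p*·19.6737+(1−p*)·7.5879)/1.06=12.2695; Δ=(19.6737−7.5879)/(50.8437−38.7579)=1.0000; B=V−Δ·S=-29.4057
Node (1,0) S=26.0400: V=(p*·4.0548+(1−p*)·5.1885)/1.06=4.4153; Δ=(4.0548−5.1885)/(31.7688−24.2172)=-0.1501; B=V−Δ·S=8.3246
Node (1,1) S=34.1600: V=(p*·12.2695+(1−p*)·4.0548)/1.06=7.2993; Δ=(12.2695−4.0548)/(41.6752−31.7688)=0.8292; B=V−Δ·S=-21.0275
Node (0,0) S=28.0000: V=(p*·7.2993+(1−p*)·4.4153)/1.06=5.3850; Δ=(7.2993−4.4153)/(34.1600−26.0400)=0.3552; B=V−Δ·S=-4.5597
The time-0 hedge costs 5.3850, which is the no-arbitrage price.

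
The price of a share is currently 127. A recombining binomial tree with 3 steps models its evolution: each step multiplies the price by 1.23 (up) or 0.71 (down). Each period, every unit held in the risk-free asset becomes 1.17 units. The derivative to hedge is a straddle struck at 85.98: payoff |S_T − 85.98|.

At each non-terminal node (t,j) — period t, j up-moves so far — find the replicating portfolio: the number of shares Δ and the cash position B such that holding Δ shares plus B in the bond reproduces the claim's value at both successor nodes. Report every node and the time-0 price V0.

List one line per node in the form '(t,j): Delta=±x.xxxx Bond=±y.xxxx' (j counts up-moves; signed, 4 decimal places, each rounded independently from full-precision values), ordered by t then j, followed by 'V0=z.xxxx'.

(0,0): Delta=0.9575 Bond=-47.8916
(1,0): Delta=0.6266 Bond=-26.1981
(1,1): Delta=0.9824 Bond=-59.9247
(2,0): Delta=-1.0000 Bond=73.4872
(2,1): Delta=0.7491 Bond=-44.2351
(2,2): Delta=1.0000 Bond=-73.4872
V0=73.7136

Under the risk-neutral measure, an up-move has probability p* = (R−d)/(u−d) = 0.8846 and values discount at R = 1.17.
Payoff layer (t=3): V(3,0)=40.5253, V(3,1)=7.2345, V(3,2)=50.4382, V(3,3)=150.3501
(2,0): S=64.0207. Δ = (V_up−V_dn)/(S_up−S_dn) = (7.2345−40.5253)/(78.7455−45.4547) = -1.0000. V = [p*·7.2345 + (1−p*)·40.5253]/1.17 = 9.4665. B = V − Δ·S = 73.4872.
(2,1): S=110.9091. Δ = (V_up−V_dn)/(S_up−S_dn) = (50.4382−7.2345)/(136.4182−78.7455) = 0.7491. V = [p*·50.4382 + (1−p*)·7.2345]/1.17 = 38.8489. B = V − Δ·S = -44.2351.
(2,2): S=192.1383. Δ = (V_up−V_dn)/(S_up−S_dn) = (150.3501−50.4382)/(236.3301−136.4182) = 1.0000. V = [p*·150.3501 + (1−p*)·50.4382]/1.17 = 118.6511. B = V − Δ·S = -73.4872.
(1,0): S=90.1700. Δ = (V_up−V_dn)/(S_up−S_dn) = (38.8489−9.4665)/(110.9091−64.0207) = 0.6266. V = [p*·38.8489 + (1−p*)·9.4665]/1.17 = 30.3065. B = V − Δ·S = -26.1981.
(1,1): S=156.2100. Δ = (V_up−V_dn)/(S_up−S_dn) = (118.6511−38.8489)/(192.1383−110.9091) = 0.9824. V = [p*·118.6511 + (1−p*)·38.8489]/1.17 = 93.5412. B = V − Δ·S = -59.9247.
(0,0): S=127.0000. Δ = (V_up−V_dn)/(S_up−S_dn) = (93.5412−30.3065)/(156.2100−90.1700) = 0.9575. V = [p*·93.5412 + (1−p*)·30.3065]/1.17 = 73.7136. B = V − Δ·S = -47.8916.
Self-financing check: at every node Δ·S+B equals the discounted successor values.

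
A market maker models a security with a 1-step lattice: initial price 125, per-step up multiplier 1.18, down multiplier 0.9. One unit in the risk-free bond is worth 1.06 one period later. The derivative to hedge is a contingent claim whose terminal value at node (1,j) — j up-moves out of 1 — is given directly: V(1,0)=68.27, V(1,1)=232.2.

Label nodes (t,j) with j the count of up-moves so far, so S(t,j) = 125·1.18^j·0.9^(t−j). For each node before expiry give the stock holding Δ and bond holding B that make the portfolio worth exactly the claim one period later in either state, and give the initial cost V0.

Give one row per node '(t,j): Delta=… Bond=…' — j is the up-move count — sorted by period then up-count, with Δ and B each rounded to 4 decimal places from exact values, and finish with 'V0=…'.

(0,0): Delta=4.6837 Bond=-432.6867
V0=152.7776

Risk-neutral probability p* = (R−d)/(u−d) = (1.06−0.9)/(1.18−0.9) = 0.5714.
Payoff layer (t=1): V(1,0)=68.2700, V(1,1)=232.2000
Node (0,0) S=125.0000: V=(p*·232.2000+(1−p*)·68.2700)/1.06=152.7776; Δ=(232.2000−68.2700)/(147.5000−112.5000)=4.6837; B=V−Δ·S=-432.6867
The time-0 hedge costs 152.7776, which is the no-arbitrage price.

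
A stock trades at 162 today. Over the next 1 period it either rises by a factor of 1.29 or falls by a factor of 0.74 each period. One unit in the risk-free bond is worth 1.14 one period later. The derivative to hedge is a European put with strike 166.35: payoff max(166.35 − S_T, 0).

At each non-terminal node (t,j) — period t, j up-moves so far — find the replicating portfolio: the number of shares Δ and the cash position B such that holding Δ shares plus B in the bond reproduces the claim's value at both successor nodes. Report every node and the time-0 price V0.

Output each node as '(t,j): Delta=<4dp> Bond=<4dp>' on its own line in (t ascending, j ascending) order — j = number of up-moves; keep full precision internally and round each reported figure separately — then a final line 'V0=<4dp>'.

The replicating-portfolio and risk-neutral prices coincide; use p* = (1.14−0.74)/(1.29−0.74) = 0.7273 for the latter.
At expiry t=1: V(1,0)=46.4700, V(1,1)=0.0000
  t=0,j=0: stock 162.0000 → up 208.9800 (V=0.0000), down 119.8800 (V=46.4700). Price 11.1172; hedge Δ=-0.5215, bond B=95.6081.
Root portfolio cost Δ·162+B reproduces V0=11.1172.

(0,0): Delta=-0.5215 Bond=95.6081
V0=11.1172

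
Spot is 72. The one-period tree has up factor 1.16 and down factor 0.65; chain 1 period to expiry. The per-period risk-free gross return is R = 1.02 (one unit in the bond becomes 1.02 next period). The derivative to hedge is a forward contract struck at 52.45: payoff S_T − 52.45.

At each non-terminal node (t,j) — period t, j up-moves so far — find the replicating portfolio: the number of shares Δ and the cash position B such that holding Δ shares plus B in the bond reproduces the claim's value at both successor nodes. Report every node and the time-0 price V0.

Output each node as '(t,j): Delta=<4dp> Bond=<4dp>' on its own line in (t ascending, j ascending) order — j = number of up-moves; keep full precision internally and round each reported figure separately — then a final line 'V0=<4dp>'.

(0,0): Delta=1.0000 Bond=-51.4216
V0=20.5784

The replicating-portfolio and risk-neutral prices coincide; use p* = (1.02−0.65)/(1.16−0.65) = 0.7255 for the latter.
Terminal payoffs: V(1,0)=-5.6500, V(1,1)=31.0700
  t=0,j=0: stock 72.0000 → up 83.5200 (V=31.0700), down 46.8000 (V=-5.6500). Price 20.5784; hedge Δ=1.0000, bond B=-51.4216.
Check: Δ(0,0)·S0 + B(0,0) = 20.5784 = V0.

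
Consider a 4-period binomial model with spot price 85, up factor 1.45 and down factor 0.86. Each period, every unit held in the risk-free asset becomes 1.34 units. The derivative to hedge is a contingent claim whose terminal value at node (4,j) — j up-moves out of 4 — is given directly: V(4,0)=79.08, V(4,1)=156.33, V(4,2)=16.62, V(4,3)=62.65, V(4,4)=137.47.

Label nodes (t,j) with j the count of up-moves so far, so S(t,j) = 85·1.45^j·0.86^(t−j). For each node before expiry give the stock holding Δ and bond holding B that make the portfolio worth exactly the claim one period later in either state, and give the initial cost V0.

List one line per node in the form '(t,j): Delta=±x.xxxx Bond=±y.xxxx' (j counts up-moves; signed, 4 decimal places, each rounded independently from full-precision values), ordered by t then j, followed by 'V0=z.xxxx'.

Risk-neutral probability p* = (R−d)/(u−d) = (1.34−0.86)/(1.45−0.86) = 0.8136.
Terminal payoffs: V(4,0)=79.0800, V(4,1)=156.3300, V(4,2)=16.6200, V(4,3)=62.6500, V(4,4)=137.4700
  t=3,j=0: stock 54.0648 → up 78.3939 (V=156.3300), down 46.4957 (V=79.0800). Price 105.9160; hedge Δ=2.4218, bond B=-25.0162.
  t=3,j=1: stock 91.1557 → up 132.1758 (V=16.6200), down 78.3939 (V=156.3300). Price 31.8415; hedge Δ=-2.5977, bond B=268.6381.
  t=3,j=2: stock 153.6927 → up 222.8545 (V=62.6500), down 132.1758 (V=16.6200). Price 40.3494; hedge Δ=0.5076, bond B=-37.6676.
  t=3,j=3: stock 259.1331 → up 375.7430 (V=137.4700), down 222.8545 (V=62.6500). Price 92.1795; hedge Δ=0.4894, bond B=-34.6341.
  t=2,j=0: stock 62.8660 → up 91.1557 (V=31.8415), down 54.0648 (V=105.9160). Price 34.0687; hedge Δ=-1.9971, bond B=159.6187.
  t=2,j=1: stock 105.9950 → up 153.6927 (V=40.3494), down 91.1557 (V=31.8415). Price 28.9277; hedge Δ=0.1360, bond B=14.5077.
  t=2,j=2: stock 178.7125 → up 259.1331 (V=92.1795), down 153.6927 (V=40.3494). Price 61.5793; hedge Δ=0.4916, bond B=-26.2684.
  t=1,j=0: stock 73.1000 → up 105.9950 (V=28.9277), down 62.8660 (V=34.0687). Price 22.3031; hedge Δ=-0.1192, bond B=31.0166.
  t=1,j=1: stock 123.2500 → up 178.7125 (V=61.5793), down 105.9950 (V=28.9277). Price 41.4117; hedge Δ=0.4490, bond B=-13.9299.
  t=0,j=0: stock 85.0000 → up 123.2500 (V=41.4117), down 73.1000 (V=22.3031). Price 28.2456; hedge Δ=0.3810, bond B=-4.1418.
Check: Δ(0,0)·S0 + B(0,0) = 28.2456 = V0.

(0,0): Delta=0.3810 Bond=-4.1418
(1,0): Delta=-0.1192 Bond=31.0166
(1,1): Delta=0.4490 Bond=-13.9299
(2,0): Delta=-1.9971 Bond=159.6187
(2,1): Delta=0.1360 Bond=14.5077
(2,2): Delta=0.4916 Bond=-26.2684
(3,0): Delta=2.4218 Bond=-25.0162
(3,1): Delta=-2.5977 Bond=268.6381
(3,2): Delta=0.5076 Bond=-37.6676
(3,3): Delta=0.4894 Bond=-34.6341
V0=28.2456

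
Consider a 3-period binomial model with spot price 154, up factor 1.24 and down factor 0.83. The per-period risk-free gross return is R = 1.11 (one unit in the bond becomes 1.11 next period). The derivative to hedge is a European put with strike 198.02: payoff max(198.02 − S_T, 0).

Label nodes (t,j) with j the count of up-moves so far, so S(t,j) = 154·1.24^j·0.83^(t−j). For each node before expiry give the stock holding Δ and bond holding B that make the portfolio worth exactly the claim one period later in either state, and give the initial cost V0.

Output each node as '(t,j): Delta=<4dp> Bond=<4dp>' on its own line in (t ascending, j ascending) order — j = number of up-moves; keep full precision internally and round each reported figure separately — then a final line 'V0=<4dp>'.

(0,0): Delta=-0.4269 Bond=78.7923
(1,0): Delta=-1.0000 Bond=160.7175
(1,1): Delta=-0.2488 Bond=53.4469
(2,0): Delta=-1.0000 Bond=178.3964
(2,1): Delta=-1.0000 Bond=178.3964
(2,2): Delta=-0.0153 Bond=4.0433
V0=13.0550

Risk-neutral probability p* = (R−d)/(u−d) = (1.11−0.83)/(1.24−0.83) = 0.6829.
Terminal payoffs: V(3,0)=109.9648, V(3,1)=66.4677, V(3,2)=1.4840, V(3,3)=0.0000
(2,0): S=106.0906. Δ = (V_up−V_dn)/(S_up−S_dn) = (66.4677−109.9648)/(131.5523−88.0552) = -1.0000. V = [p*·66.4677 + (1−p*)·109.9648]/1.11 = 72.3058. B = V − Δ·S = 178.3964.
(2,1): S=158.4968. Δ = (V_up−V_dn)/(S_up−S_dn) = (1.4840−66.4677)/(196.5360−131.5523) = -1.0000. V = [p*·1.4840 + (1−p*)·66.4677]/1.11 = 19.8996. B = V − Δ·S = 178.3964.
(2,2): S=236.7904. Δ = (V_up−V_dn)/(S_up−S_dn) = (0.0000−1.4840)/(293.6201−196.5360) = -0.0153. V = [p*·0.0000 + (1−p*)·1.4840]/1.11 = 0.4239. B = V − Δ·S = 4.0433.
(1,0): S=127.8200. Δ = (V_up−V_dn)/(S_up−S_dn) = (19.8996−72.3058)/(158.4968−106.0906) = -1.0000. V = [p*·19.8996 + (1−p*)·72.3058]/1.11 = 32.8975. B = V − Δ·S = 160.7175.
(1,1): S=190.9600. Δ = (V_up−V_dn)/(S_up−S_dn) = (0.4239−19.8996)/(236.7904−158.4968) = -0.2488. V = [p*·0.4239 + (1−p*)·19.8996]/1.11 = 5.9452. B = V − Δ·S = 53.4469.
(0,0): S=154.0000. Δ = (V_up−V_dn)/(S_up−S_dn) = (5.9452−32.8975)/(190.9600−127.8200) = -0.4269. V = [p*·5.9452 + (1−p*)·32.8975]/1.11 = 13.0550. B = V − Δ·S = 78.7923.
Each (Δ,B) replicates both successor values, so the strategy is self-financing and V0 is arbitrage-free.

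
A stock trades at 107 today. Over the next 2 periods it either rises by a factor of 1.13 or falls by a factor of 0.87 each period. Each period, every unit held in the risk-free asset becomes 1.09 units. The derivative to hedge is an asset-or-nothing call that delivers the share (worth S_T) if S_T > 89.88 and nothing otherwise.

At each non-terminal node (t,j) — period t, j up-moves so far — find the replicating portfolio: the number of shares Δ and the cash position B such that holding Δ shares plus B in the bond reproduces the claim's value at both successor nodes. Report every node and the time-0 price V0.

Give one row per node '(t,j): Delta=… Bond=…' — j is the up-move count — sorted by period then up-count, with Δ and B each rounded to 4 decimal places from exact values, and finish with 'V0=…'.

The replicating-portfolio and risk-neutral prices coincide; use p* = (1.09−0.87)/(1.13−0.87) = 0.8462 for the latter.
Terminal payoffs: V(2,0)=0.0000, V(2,1)=105.1917, V(2,2)=136.6283
(1,0): S=93.0900. Δ = (V_up−V_dn)/(S_up−S_dn) = (105.1917−0.0000)/(105.1917−80.9883) = 4.3462. V = [p*·105.1917 + (1−p*)·0.0000]/1.09 = 81.6590. B = V − Δ·S = -322.9244.
(1,1): S=120.9100. Δ = (V_up−V_dn)/(S_up−S_dn) = (136.6283−105.1917)/(136.6283−105.1917) = 1.0000. V = [p*·136.6283 + (1−p*)·105.1917]/1.09 = 120.9100. B = V − Δ·S = 0.0000.
(0,0): S=107.0000. Δ = (V_up−V_dn)/(S_up−S_dn) = (120.9100−81.6590)/(120.9100−93.0900) = 1.4109. V = [p*·120.9100 + (1−p*)·81.6590]/1.09 = 105.3866. B = V − Δ·S = -45.5786.
Each (Δ,B) replicates both successor values, so the strategy is self-financing and V0 is arbitrage-free.

(0,0): Delta=1.4109 Bond=-45.5786
(1,0): Delta=4.3462 Bond=-322.9244
(1,1): Delta=1.0000 Bond=0.0000
V0=105.3866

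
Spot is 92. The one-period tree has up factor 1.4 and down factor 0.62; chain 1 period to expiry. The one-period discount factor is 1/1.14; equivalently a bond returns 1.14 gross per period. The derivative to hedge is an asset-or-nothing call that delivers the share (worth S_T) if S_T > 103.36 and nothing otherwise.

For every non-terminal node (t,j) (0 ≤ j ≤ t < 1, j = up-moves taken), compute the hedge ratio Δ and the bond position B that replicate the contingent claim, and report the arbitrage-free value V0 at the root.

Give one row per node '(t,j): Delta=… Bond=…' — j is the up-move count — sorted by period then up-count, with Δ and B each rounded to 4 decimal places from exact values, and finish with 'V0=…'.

(0,0): Delta=1.7949 Bond=-89.8066
V0=75.3216

No-arbitrage ⇒ martingale measure with p* = (R−d)/(u−d) = 0.6667.
At expiry t=1: V(1,0)=0.0000, V(1,1)=128.8000
  t=0,j=0: stock 92.0000 → up 128.8000 (V=128.8000), down 57.0400 (V=0.0000). Price 75.3216; hedge Δ=1.7949, bond B=-89.8066.
Each (Δ,B) replicates both successor values, so the strategy is self-financing and V0 is arbitrage-free.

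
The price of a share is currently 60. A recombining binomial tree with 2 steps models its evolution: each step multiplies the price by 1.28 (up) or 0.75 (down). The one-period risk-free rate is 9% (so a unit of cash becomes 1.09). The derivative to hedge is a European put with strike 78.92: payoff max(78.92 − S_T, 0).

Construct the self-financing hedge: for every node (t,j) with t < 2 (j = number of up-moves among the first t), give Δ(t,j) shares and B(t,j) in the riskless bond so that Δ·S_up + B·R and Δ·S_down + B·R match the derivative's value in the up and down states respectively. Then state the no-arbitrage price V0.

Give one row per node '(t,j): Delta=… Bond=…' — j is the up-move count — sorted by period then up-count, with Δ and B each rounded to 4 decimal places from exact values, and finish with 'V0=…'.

(0,0): Delta=-0.6412 Bond=51.6146
(1,0): Delta=-1.0000 Bond=72.4037
(1,1): Delta=-0.5238 Bond=47.2384
V0=13.1396

Risk-neutral probability p* = (R−d)/(u−d) = (1.09−0.75)/(1.28−0.75) = 0.6415.
At expiry t=2: V(2,0)=45.1700, V(2,1)=21.3200, V(2,2)=0.0000
  t=1,j=0: stock 45.0000 → up 57.6000 (V=21.3200), down 33.7500 (V=45.1700). Price 27.4037; hedge Δ=-1.0000, bond B=72.4037.
  t=1,j=1: stock 76.8000 → up 98.3040 (V=0.0000), down 57.6000 (V=21.3200). Price 7.0119; hedge Δ=-0.5238, bond B=47.2384.
  t=0,j=0: stock 60.0000 → up 76.8000 (V=7.0119), down 45.0000 (V=27.4037). Price 13.1396; hedge Δ=-0.6412, bond B=51.6146.
Root portfolio cost Δ·60+B reproduces V0=13.1396.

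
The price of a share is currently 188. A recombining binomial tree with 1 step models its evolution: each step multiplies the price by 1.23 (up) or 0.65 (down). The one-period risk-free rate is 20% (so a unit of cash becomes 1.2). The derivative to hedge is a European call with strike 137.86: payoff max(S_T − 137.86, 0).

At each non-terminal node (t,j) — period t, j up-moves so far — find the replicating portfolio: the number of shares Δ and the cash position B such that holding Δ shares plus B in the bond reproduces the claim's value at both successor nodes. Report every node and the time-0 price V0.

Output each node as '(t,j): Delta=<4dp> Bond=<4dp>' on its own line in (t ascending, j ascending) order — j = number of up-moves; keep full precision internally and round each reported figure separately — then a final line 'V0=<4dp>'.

No-arbitrage ⇒ martingale measure with p* = (R−d)/(u−d) = 0.9483.
Terminal values V(1,·): V(1,0)=0.0000, V(1,1)=93.3800
Node (0,0) S=188.0000: V=(p*·93.3800+(1−p*)·0.0000)/1.2=73.7917; Δ=(93.3800−0.0000)/(231.2400−122.2000)=0.8564; B=V−Δ·S=-87.2083
The time-0 hedge costs 73.7917, which is the no-arbitrage price.

(0,0): Delta=0.8564 Bond=-87.2083
V0=73.7917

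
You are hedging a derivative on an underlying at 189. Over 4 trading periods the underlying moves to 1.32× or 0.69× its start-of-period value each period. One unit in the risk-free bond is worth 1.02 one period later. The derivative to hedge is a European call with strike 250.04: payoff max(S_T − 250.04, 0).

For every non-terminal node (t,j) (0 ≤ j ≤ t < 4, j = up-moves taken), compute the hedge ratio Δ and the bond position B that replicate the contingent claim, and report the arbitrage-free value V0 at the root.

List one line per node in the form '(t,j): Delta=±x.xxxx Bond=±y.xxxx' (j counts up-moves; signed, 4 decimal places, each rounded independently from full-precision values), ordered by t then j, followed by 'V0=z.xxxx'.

(0,0): Delta=0.4663 Bond=-52.9894
(1,0): Delta=0.1602 Bond=-14.1301
(1,1): Delta=0.6117 Bond=-90.3392
(2,0): Delta=0.0000 Bond=0.0000
(2,1): Delta=0.2363 Bond=-27.5152
(2,2): Delta=0.7902 Bond=-150.9013
(3,0): Delta=0.0000 Bond=0.0000
(3,1): Delta=0.0000 Bond=0.0000
(3,2): Delta=0.3486 Bond=-53.5795
(3,3): Delta=1.0000 Bond=-245.1373
V0=35.1368

Risk-neutral probability p* = (R−d)/(u−d) = (1.02−0.69)/(1.32−0.69) = 0.5238.
Terminal payoffs: V(4,0)=0.0000, V(4,1)=0.0000, V(4,2)=0.0000, V(4,3)=49.8988, V(4,4)=323.7560
  t=3,j=0: stock 62.0882 → up 81.9564 (V=0.0000), down 42.8409 (V=0.0000). Price 0.0000; hedge Δ=0.0000, bond B=0.0000.
  t=3,j=1: stock 118.7774 → up 156.7862 (V=0.0000), down 81.9564 (V=0.0000). Price 0.0000; hedge Δ=0.0000, bond B=0.0000.
  t=3,j=2: stock 227.2264 → up 299.9388 (V=49.8988), down 156.7862 (V=0.0000). Price 25.6250; hedge Δ=0.3486, bond B=-53.5795.
  t=3,j=3: stock 434.6940 → up 573.7960 (V=323.7560), down 299.9388 (V=49.8988). Price 189.5567; hedge Δ=1.0000, bond B=-245.1373.
  t=2,j=0: stock 89.9829 → up 118.7774 (V=0.0000), down 62.0882 (V=0.0000). Price 0.0000; hedge Δ=0.0000, bond B=0.0000.
  t=2,j=1: stock 172.1412 → up 227.2264 (V=25.6250), down 118.7774 (V=0.0000). Price 13.1594; hedge Δ=0.2363, bond B=-27.5152.
  t=2,j=2: stock 329.3136 → up 434.6940 (V=189.5567), down 227.2264 (V=25.6250). Price 109.3078; hedge Δ=0.7902, bond B=-150.9013.
  t=1,j=0: stock 130.4100 → up 172.1412 (V=13.1594), down 89.9829 (V=0.0000). Price 6.7579; hedge Δ=0.1602, bond B=-14.1301.
  t=1,j=1: stock 249.4800 → up 329.3136 (V=109.3078), down 172.1412 (V=13.1594). Price 62.2773; hedge Δ=0.6117, bond B=-90.3392.
  t=0,j=0: stock 189.0000 → up 249.4800 (V=62.2773), down 130.4100 (V=6.7579). Price 35.1368; hedge Δ=0.4663, bond B=-52.9894.
Root portfolio cost Δ·189+B reproduces V0=35.1368.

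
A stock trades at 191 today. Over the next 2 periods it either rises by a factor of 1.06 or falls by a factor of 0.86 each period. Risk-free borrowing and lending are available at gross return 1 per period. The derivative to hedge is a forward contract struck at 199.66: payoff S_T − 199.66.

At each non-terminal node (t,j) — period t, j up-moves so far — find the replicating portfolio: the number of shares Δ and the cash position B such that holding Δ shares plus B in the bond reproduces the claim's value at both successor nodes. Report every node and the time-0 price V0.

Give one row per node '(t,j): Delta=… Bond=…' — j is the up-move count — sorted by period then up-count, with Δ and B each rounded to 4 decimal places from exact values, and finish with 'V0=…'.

(0,0): Delta=1.0000 Bond=-199.6600
(1,0): Delta=1.0000 Bond=-199.6600
(1,1): Delta=1.0000 Bond=-199.6600
V0=-8.6600

Under the risk-neutral measure, an up-move has probability p* = (R−d)/(u−d) = 0.7000 and values discount at R = 1.
Terminal payoffs: V(2,0)=-58.3964, V(2,1)=-25.5444, V(2,2)=14.9476
(1,0): S=164.2600. Δ = (V_up−V_dn)/(S_up−S_dn) = (-25.5444−-58.3964)/(174.1156−141.2636) = 1.0000. V = [p*·-25.5444 + (1−p*)·-58.3964]/1 = -35.4000. B = V − Δ·S = -199.6600.
(1,1): S=202.4600. Δ = (V_up−V_dn)/(S_up−S_dn) = (14.9476−-25.5444)/(214.6076−174.1156) = 1.0000. V = [p*·14.9476 + (1−p*)·-25.5444]/1 = 2.8000. B = V − Δ·S = -199.6600.
(0,0): S=191.0000. Δ = (V_up−V_dn)/(S_up−S_dn) = (2.8000−-35.4000)/(202.4600−164.2600) = 1.0000. V = [p*·2.8000 + (1−p*)·-35.4000]/1 = -8.6600. B = V − Δ·S = -199.6600.
Self-financing check: at every node Δ·S+B equals the discounted successor values.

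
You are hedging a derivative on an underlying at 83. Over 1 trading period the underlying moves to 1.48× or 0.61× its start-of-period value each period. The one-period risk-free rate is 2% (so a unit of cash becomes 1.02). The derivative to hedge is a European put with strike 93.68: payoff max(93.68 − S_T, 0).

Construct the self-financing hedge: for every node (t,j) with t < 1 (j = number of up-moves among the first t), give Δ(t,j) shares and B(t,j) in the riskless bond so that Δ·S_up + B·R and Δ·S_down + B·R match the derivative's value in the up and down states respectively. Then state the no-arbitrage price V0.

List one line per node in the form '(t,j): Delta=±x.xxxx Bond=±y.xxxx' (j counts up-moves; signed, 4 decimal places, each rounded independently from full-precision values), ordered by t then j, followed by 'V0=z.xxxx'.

No-arbitrage ⇒ martingale measure with p* = (R−d)/(u−d) = 0.4713.
At expiry t=1: V(1,0)=43.0500, V(1,1)=0.0000
Node (0,0) S=83.0000: V=(p*·0.0000+(1−p*)·43.0500)/1.02=22.3158; Δ=(0.0000−43.0500)/(122.8400−50.6300)=-0.5962; B=V−Δ·S=71.7985
Check: Δ(0,0)·S0 + B(0,0) = 22.3158 = V0.

(0,0): Delta=-0.5962 Bond=71.7985
V0=22.3158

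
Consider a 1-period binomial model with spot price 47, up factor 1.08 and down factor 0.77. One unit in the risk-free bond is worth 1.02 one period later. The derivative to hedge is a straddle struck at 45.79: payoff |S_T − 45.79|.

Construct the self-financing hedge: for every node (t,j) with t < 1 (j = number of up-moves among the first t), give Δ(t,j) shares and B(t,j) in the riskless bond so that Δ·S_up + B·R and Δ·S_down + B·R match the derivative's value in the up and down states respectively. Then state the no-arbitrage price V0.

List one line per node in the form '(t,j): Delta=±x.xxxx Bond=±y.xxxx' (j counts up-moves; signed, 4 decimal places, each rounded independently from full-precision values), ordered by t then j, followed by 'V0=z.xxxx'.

Risk-neutral probability p* = (R−d)/(u−d) = (1.02−0.77)/(1.08−0.77) = 0.8065.
Terminal payoffs: V(1,0)=9.6000, V(1,1)=4.9700
Node (0,0) S=47.0000: V=(p*·4.9700+(1−p*)·9.6000)/1.02=5.7511; Δ=(4.9700−9.6000)/(50.7600−36.1900)=-0.3178; B=V−Δ·S=20.6866
Self-financing check: at every node Δ·S+B equals the discounted successor values.

(0,0): Delta=-0.3178 Bond=20.6866
V0=5.7511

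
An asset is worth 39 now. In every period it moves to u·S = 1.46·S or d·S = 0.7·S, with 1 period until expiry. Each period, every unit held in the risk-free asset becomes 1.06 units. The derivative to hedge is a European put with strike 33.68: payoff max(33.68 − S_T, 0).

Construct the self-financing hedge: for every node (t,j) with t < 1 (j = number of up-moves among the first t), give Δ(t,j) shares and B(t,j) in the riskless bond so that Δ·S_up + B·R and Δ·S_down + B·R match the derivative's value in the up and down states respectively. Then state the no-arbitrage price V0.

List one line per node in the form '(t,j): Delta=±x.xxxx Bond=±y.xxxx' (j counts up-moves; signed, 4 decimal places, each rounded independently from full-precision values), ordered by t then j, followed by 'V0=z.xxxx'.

Risk-neutral probability p* = (R−d)/(u−d) = (1.06−0.7)/(1.46−0.7) = 0.4737.
At expiry t=1: V(1,0)=6.3800, V(1,1)=0.0000
Node (0,0) S=39.0000: V=(p*·0.0000+(1−p*)·6.3800)/1.06=3.1678; Δ=(0.0000−6.3800)/(56.9400−27.3000)=-0.2152; B=V−Δ·S=11.5626
Each (Δ,B) replicates both successor values, so the strategy is self-financing and V0 is arbitrage-free.

(0,0): Delta=-0.2152 Bond=11.5626
V0=3.1678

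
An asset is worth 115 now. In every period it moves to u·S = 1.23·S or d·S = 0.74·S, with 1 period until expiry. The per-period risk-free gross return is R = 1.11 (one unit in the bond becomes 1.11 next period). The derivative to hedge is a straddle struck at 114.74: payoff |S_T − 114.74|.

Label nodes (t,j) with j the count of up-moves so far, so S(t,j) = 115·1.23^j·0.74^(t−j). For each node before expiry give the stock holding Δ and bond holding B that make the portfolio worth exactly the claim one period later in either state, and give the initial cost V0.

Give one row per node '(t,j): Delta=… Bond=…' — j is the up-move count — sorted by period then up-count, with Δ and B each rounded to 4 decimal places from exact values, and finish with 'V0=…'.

Risk-neutral probability p* = (R−d)/(u−d) = (1.11−0.74)/(1.23−0.74) = 0.7551.
Terminal values V(1,·): V(1,0)=29.6400, V(1,1)=26.7100
  t=0,j=0: stock 115.0000 → up 141.4500 (V=26.7100), down 85.1000 (V=29.6400). Price 24.7095; hedge Δ=-0.0520, bond B=30.6891.
Self-financing check: at every node Δ·S+B equals the discounted successor values.

(0,0): Delta=-0.0520 Bond=30.6891
V0=24.7095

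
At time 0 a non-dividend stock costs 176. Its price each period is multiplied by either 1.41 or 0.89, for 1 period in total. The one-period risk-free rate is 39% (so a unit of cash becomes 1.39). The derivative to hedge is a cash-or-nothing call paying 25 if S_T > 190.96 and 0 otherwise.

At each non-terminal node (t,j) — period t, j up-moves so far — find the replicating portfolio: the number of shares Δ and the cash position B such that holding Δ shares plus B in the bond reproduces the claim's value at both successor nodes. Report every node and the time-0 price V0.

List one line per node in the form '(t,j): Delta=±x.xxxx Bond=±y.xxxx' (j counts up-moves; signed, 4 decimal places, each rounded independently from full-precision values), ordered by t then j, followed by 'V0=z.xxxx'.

(0,0): Delta=0.2732 Bond=-30.7831
V0=17.2939

Risk-neutral probability p* = (R−d)/(u−d) = (1.39−0.89)/(1.41−0.89) = 0.9615.
Terminal payoffs: V(1,0)=0.0000, V(1,1)=25.0000
(0,0): S=176.0000. Δ = (V_up−V_dn)/(S_up−S_dn) = (25.0000−0.0000)/(248.1600−156.6400) = 0.2732. V = [p*·25.0000 + (1−p*)·0.0000]/1.39 = 17.2939. B = V − Δ·S = -30.7831.
The time-0 hedge costs 17.2939, which is the no-arbitrage price.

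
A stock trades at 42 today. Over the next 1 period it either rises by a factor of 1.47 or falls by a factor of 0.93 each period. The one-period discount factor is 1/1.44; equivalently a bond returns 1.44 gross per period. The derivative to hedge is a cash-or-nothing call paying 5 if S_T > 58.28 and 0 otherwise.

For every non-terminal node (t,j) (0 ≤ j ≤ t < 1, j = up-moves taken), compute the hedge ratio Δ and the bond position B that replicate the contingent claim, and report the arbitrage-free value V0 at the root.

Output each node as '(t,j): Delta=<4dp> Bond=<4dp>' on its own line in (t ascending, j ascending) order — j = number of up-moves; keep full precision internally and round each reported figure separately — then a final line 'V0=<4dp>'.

(0,0): Delta=0.2205 Bond=-5.9799
V0=3.2793

Since d<R<u, set p* = (R−d)/(u−d) = 0.9444; price each node as the discounted p*-expectation of its children.
At expiry t=1: V(1,0)=0.0000, V(1,1)=5.0000
  t=0,j=0: stock 42.0000 → up 61.7400 (V=5.0000), down 39.0600 (V=0.0000). Price 3.2793; hedge Δ=0.2205, bond B=-5.9799.
The time-0 hedge costs 3.2793, which is the no-arbitrage price.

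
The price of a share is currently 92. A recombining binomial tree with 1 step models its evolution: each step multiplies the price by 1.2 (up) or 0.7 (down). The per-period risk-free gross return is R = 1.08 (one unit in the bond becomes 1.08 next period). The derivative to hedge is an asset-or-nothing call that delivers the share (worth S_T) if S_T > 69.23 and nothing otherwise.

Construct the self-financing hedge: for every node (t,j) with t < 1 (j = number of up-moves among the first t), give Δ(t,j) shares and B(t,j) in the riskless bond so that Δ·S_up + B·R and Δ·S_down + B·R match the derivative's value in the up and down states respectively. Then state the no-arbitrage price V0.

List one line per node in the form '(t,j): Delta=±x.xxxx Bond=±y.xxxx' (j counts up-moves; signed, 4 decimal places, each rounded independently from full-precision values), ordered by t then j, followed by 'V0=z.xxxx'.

Since d<R<u, set p* = (R−d)/(u−d) = 0.7600; price each node as the discounted p*-expectation of its children.
At expiry t=1: V(1,0)=0.0000, V(1,1)=110.4000
Node (0,0) S=92.0000: V=(p*·110.4000+(1−p*)·0.0000)/1.08=77.6889; Δ=(110.4000−0.0000)/(110.4000−64.4000)=2.4000; B=V−Δ·S=-143.1111
Root portfolio cost Δ·92+B reproduces V0=77.6889.

(0,0): Delta=2.4000 Bond=-143.1111
V0=77.6889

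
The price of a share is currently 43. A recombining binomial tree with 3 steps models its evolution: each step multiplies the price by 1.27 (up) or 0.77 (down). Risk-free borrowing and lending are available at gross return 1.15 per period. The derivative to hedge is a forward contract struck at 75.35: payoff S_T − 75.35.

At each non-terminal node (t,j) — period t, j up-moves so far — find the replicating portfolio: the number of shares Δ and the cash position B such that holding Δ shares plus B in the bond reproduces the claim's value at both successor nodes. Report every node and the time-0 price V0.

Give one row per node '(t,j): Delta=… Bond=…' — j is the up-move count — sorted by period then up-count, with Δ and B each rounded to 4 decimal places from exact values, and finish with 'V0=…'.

The replicating-portfolio and risk-neutral prices coincide; use p* = (1.15−0.77)/(1.27−0.77) = 0.7600 for the latter.
Terminal values V(3,·): V(3,0)=-55.7191, V(3,1)=-42.9717, V(3,2)=-21.9469, V(3,3)=12.7305
Node (2,0) S=25.4947: V=(p*·-42.9717+(1−p*)·-55.7191)/1.15=-40.0270; Δ=(-42.9717−-55.7191)/(32.3783−19.6309)=1.0000; B=V−Δ·S=-65.5217
Node (2,1) S=42.0497: V=(p*·-21.9469+(1−p*)·-42.9717)/1.15=-23.4720; Δ=(-21.9469−-42.9717)/(53.4031−32.3783)=1.0000; B=V−Δ·S=-65.5217
Node (2,2) S=69.3547: V=(p*·12.7305+(1−p*)·-21.9469)/1.15=3.8330; Δ=(12.7305−-21.9469)/(88.0805−53.4031)=1.0000; B=V−Δ·S=-65.5217
Node (1,0) S=33.1100: V=(p*·-23.4720+(1−p*)·-40.0270)/1.15=-23.8654; Δ=(-23.4720−-40.0270)/(42.0497−25.4947)=1.0000; B=V−Δ·S=-56.9754
Node (1,1) S=54.6100: V=(p*·3.8330+(1−p*)·-23.4720)/1.15=-2.3654; Δ=(3.8330−-23.4720)/(69.3547−42.0497)=1.0000; B=V−Δ·S=-56.9754
Node (0,0) S=43.0000: V=(p*·-2.3654+(1−p*)·-23.8654)/1.15=-6.5438; Δ=(-2.3654−-23.8654)/(54.6100−33.1100)=1.0000; B=V−Δ·S=-49.5438
Check: Δ(0,0)·S0 + B(0,0) = -6.5438 = V0.

(0,0): Delta=1.0000 Bond=-49.5438
(1,0): Delta=1.0000 Bond=-56.9754
(1,1): Delta=1.0000 Bond=-56.9754
(2,0): Delta=1.0000 Bond=-65.5217
(2,1): Delta=1.0000 Bond=-65.5217
(2,2): Delta=1.0000 Bond=-65.5217
V0=-6.5438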